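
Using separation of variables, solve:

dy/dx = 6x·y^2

Separating variables and integrating:
-1/y = 3x^2 + C

General solution: y^-1 = -3x^2 + C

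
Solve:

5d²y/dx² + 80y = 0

Characteristic equation: 5r² + 80 = 0
Divide by 5: r² + 16 = 0
Roots: r = ±4i (complex conjugates)
General solution: y = C₁cos(4x) + C₂sin(4x)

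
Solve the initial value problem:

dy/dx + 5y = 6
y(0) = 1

General solution: y = 6/5 + Ce^(-5x)
Applying y(0) = 1: C = 1 - 6/5 = -1/5
Particular solution: y = 6/5 - (1/5)e^(-5x)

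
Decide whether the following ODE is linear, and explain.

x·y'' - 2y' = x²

Linear (y and its derivatives appear to the first power only, no products of y terms)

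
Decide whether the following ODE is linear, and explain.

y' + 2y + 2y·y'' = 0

Nonlinear (y·y'' term)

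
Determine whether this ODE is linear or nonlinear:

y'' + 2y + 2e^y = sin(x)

Nonlinear (e^y is nonlinear in y)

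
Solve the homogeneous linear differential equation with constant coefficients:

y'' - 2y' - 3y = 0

Characteristic equation: r² - 2r - 3 = 0
Roots: r = 3, -1 (distinct real)
General solution: y = C₁e^(3x) + C₂e^(-x)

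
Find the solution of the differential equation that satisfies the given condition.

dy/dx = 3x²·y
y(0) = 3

General solution: y = Ce^(x³)
Applying IC y(0) = 3:
Particular solution: y = 3e^(x³)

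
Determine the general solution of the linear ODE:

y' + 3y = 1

Using integrating factor method:

General solution: y = 1/3 + Ce^(-3x)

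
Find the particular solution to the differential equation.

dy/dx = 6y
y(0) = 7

General solution: y = Ce^(6x)
Applying IC y(0) = 7:
Particular solution: y = 7e^(6x)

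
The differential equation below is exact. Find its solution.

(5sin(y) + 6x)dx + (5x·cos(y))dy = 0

Verify exactness: ∂M/∂y = ∂N/∂x ✓
Find F(x,y) such that ∂F/∂x = M, ∂F/∂y = N
Solution: 5x·sin(y) + 3x² = C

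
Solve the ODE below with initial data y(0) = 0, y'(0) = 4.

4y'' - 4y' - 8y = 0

General solution: y = C₁e^(2x) + C₂e^(-x)
Applying ICs: C₁ = 4/3, C₂ = -4/3
Particular solution: y = (4/3)e^(2x) - (4/3)e^(-x)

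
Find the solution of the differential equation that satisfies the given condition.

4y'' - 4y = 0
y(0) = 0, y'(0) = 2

General solution: y = C₁e^x + C₂e^(-x)
Applying ICs: C₁ = 1, C₂ = -1
Particular solution: y = e^x - e^(-x)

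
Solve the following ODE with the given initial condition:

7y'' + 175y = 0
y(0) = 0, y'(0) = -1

General solution: y = C₁cos(5x) + C₂sin(5x)
Complex roots r = ±5i
Applying ICs: C₁ = 0, C₂ = -1/5
Particular solution: y = -(1/5)sin(5x)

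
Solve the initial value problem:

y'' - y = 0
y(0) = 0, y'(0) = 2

General solution: y = C₁e^x + C₂e^(-x)
Applying ICs: C₁ = 1, C₂ = -1
Particular solution: y = e^x - e^(-x)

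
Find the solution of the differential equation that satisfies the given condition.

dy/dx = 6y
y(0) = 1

General solution: y = Ce^(6x)
Applying IC y(0) = 1:
Particular solution: y = e^(6x)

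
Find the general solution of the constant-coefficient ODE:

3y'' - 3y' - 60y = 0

Characteristic equation: 3r² - 3r - 60 = 0
Divide by 3: r² - r - 20 = 0
Roots: r = 5, -4 (distinct real)
General solution: y = C₁e^(5x) + C₂e^(-4x)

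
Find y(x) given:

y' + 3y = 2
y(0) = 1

General solution: y = 2/3 + Ce^(-3x)
Applying y(0) = 1: C = 1 - 2/3 = 1/3
Particular solution: y = 2/3 + (1/3)e^(-3x)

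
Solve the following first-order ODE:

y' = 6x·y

Separating variables and integrating:
ln|y| = 3x^2 + C

General solution: y = Ce^(3x^2)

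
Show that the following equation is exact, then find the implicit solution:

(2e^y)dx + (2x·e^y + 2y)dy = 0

Verify exactness: ∂M/∂y = ∂N/∂x ✓
Find F(x,y) such that ∂F/∂x = M, ∂F/∂y = N
Solution: 2x·e^y + y² = C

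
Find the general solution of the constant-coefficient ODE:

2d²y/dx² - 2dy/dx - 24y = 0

Characteristic equation: 2r² - 2r - 24 = 0
Divide by 2: r² - r - 12 = 0
Roots: r = 4, -3 (distinct real)
General solution: y = C₁e^(4x) + C₂e^(-3x)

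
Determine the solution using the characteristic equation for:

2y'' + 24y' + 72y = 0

Characteristic equation: 2r² + 24r + 72 = 0
Divide by 2: r² + 12r + 36 = 0
Factored: (r + 6)² = 0
Repeated root: r = -6
General solution: y = (C₁ + C₂x)e^(-6x)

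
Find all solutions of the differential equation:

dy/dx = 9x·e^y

Separating variables and integrating:
-e^(-y) = 9x²/2 + C

General solution: y = -ln(C - 9x²/2)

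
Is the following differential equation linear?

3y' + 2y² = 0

No. Nonlinear (y² term)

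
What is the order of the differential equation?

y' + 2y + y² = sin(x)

The order is 1 (highest derivative is of order 1).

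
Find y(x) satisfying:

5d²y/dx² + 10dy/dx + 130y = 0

Characteristic equation: 5r² + 10r + 130 = 0
Divide by 5: r² + 2r + 26 = 0
Roots: r = -1 ± 5i (complex conjugates)
General solution: y = e^(-x)(C₁cos(5x) + C₂sin(5x))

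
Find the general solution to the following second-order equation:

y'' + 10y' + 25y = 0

Characteristic equation: r² + 10r + 25 = 0
Factored: (r + 5)² = 0
Repeated root: r = -5
General solution: y = (C₁ + C₂x)e^(-5x)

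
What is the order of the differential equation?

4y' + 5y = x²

The order is 1 (highest derivative is of order 1).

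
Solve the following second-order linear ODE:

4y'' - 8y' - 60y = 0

Characteristic equation: 4r² - 8r - 60 = 0
Divide by 4: r² - 2r - 15 = 0
Roots: r = 5, -3 (distinct real)
General solution: y = C₁e^(5x) + C₂e^(-3x)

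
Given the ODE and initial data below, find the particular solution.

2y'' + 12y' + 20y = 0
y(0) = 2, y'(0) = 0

General solution: y = e^(-3x)(C₁cos(x) + C₂sin(x))
Complex roots r = -3 ± i
Applying ICs: C₁ = 2, C₂ = 6
Particular solution: y = e^(-3x)(2cos(x) + 6sin(x))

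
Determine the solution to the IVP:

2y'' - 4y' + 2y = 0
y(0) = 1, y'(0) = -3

General solution: y = (C₁ + C₂x)e^x
Repeated root r = 1
Applying ICs: C₁ = 1, C₂ = -4
Particular solution: y = (1 - 4x)e^x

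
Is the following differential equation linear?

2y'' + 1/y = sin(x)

No. Nonlinear (1/y term)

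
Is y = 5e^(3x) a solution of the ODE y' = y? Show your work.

Verification:
y = 5e^(3x)
y' = 15e^(3x)
But y = 5e^(3x)
y' ≠ y — the derivative does not match

No, it is not a solution.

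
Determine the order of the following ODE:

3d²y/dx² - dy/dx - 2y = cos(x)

The order is 2 (highest derivative is of order 2).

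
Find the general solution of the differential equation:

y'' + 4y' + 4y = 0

Characteristic equation: r² + 4r + 4 = 0
Factored: (r + 2)² = 0
Repeated root: r = -2
General solution: y = (C₁ + C₂x)e^(-2x)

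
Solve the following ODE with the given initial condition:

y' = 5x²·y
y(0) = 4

General solution: y = Ce^(5x³/3)
Applying IC y(0) = 4:
Particular solution: y = 4e^(5x³/3)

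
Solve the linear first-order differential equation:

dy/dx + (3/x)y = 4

Using integrating factor method:

General solution: y = x + Cx^(-3)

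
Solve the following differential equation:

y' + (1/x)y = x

Using integrating factor method:

General solution: y = (1/3)x^2 + C/x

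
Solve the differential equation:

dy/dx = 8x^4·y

Separating variables and integrating:
ln|y| = 8x^5/5 + C

General solution: y = Ce^(8x^5/5)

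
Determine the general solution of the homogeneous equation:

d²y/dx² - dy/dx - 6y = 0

Characteristic equation: r² - r - 6 = 0
Roots: r = 3, -2 (distinct real)
General solution: y = C₁e^(3x) + C₂e^(-2x)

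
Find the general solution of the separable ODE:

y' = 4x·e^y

Separating variables and integrating:
-e^(-y) = 2x² + C

General solution: y = -ln(C - 2x²)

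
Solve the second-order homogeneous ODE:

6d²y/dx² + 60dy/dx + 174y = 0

Characteristic equation: 6r² + 60r + 174 = 0
Divide by 6: r² + 10r + 29 = 0
Roots: r = -5 ± 2i (complex conjugates)
General solution: y = e^(-5x)(C₁cos(2x) + C₂sin(2x))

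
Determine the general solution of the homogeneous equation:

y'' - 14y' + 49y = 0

Characteristic equation: r² - 14r + 49 = 0
Factored: (r - 7)² = 0
Repeated root: r = 7
General solution: y = (C₁ + C₂x)e^(7x)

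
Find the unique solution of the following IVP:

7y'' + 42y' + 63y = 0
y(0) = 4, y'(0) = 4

General solution: y = (C₁ + C₂x)e^(-3x)
Repeated root r = -3
Applying ICs: C₁ = 4, C₂ = 16
Particular solution: y = (4 + 16x)e^(-3x)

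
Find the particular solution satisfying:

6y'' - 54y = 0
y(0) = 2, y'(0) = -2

General solution: y = C₁e^(3x) + C₂e^(-3x)
Applying ICs: C₁ = 2/3, C₂ = 4/3
Particular solution: y = (2/3)e^(3x) + (4/3)e^(-3x)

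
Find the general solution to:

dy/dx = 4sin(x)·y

Separating variables and integrating:
ln|y| = -4cos(x) + C

General solution: y = Ce^(-4cos(x))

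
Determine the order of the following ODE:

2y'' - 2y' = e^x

The order is 2 (highest derivative is of order 2).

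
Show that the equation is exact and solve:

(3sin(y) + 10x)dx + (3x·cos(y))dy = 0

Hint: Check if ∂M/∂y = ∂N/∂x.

Verify exactness: ∂M/∂y = ∂N/∂x ✓
Find F(x,y) such that ∂F/∂x = M, ∂F/∂y = N
Solution: 3x·sin(y) + 5x² = C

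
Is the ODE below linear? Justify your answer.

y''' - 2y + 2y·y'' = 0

No. Nonlinear (y·y'' term)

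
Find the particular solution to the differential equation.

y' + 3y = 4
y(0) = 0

General solution: y = 4/3 + Ce^(-3x)
Applying y(0) = 0: C = 0 - 4/3 = -4/3
Particular solution: y = 4/3 - (4/3)e^(-3x)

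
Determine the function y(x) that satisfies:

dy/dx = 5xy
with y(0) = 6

General solution: y = Ce^(5x²/2)
Applying IC y(0) = 6:
Particular solution: y = 6e^(5x²/2)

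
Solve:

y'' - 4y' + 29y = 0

Characteristic equation: r² - 4r + 29 = 0
Roots: r = 2 ± 5i (complex conjugates)
General solution: y = e^(2x)(C₁cos(5x) + C₂sin(5x))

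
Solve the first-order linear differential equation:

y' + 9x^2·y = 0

Using integrating factor method:

General solution: y = Ce^(-3x^3)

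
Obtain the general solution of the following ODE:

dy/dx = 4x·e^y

Separating variables and integrating:
-e^(-y) = 2x² + C

General solution: y = -ln(C - 2x²)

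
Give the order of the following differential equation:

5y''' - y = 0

The order is 3 (highest derivative is of order 3).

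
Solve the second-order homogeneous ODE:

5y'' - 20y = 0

Characteristic equation: 5r² - 20 = 0
Divide by 5: r² - 4 = 0
Roots: r = 2, -2 (distinct real)
General solution: y = C₁e^(2x) + C₂e^(-2x)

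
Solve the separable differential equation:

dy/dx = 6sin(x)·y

Separating variables and integrating:
ln|y| = -6cos(x) + C

General solution: y = Ce^(-6cos(x))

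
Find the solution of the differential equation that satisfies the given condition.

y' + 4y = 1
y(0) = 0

General solution: y = 1/4 + Ce^(-4x)
Applying y(0) = 0: C = 0 - 1/4 = -1/4
Particular solution: y = 1/4 - (1/4)e^(-4x)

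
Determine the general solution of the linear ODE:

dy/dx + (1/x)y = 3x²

Using integrating factor method:

General solution: y = (3/4)x^3 + C/x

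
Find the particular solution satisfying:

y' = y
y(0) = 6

General solution: y = Ce^x
Applying IC y(0) = 6:
Particular solution: y = 6e^x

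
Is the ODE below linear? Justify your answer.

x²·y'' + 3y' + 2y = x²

Yes. Linear (y and its derivatives appear to the first power only, no products of y terms)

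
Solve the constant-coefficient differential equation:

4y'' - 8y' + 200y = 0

Characteristic equation: 4r² - 8r + 200 = 0
Divide by 4: r² - 2r + 50 = 0
Roots: r = 1 ± 7i (complex conjugates)
General solution: y = e^x(C₁cos(7x) + C₂sin(7x))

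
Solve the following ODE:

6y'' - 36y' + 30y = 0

Characteristic equation: 6r² - 36r + 30 = 0
Divide by 6: r² - 6r + 5 = 0
Roots: r = 1, 5 (distinct real)
General solution: y = C₁e^x + C₂e^(5x)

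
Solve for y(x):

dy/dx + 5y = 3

Using integrating factor method:

General solution: y = 3/5 + Ce^(-5x)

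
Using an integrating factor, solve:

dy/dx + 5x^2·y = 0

Using integrating factor method:

General solution: y = Ce^(-5x^3/3)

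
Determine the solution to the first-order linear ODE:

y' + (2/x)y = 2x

Using integrating factor method:

General solution: y = (1/2)x^2 + Cx^(-2)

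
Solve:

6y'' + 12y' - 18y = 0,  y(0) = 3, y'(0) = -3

General solution: y = C₁e^x + C₂e^(-3x)
Applying ICs: C₁ = 3/2, C₂ = 3/2
Particular solution: y = (3/2)e^x + (3/2)e^(-3x)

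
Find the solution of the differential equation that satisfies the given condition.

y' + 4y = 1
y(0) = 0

General solution: y = 1/4 + Ce^(-4x)
Applying y(0) = 0: C = 0 - 1/4 = -1/4
Particular solution: y = 1/4 - (1/4)e^(-4x)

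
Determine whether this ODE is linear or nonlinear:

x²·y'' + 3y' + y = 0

Linear (y and its derivatives appear to the first power only, no products of y terms)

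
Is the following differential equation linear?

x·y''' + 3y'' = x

Yes. Linear (y and its derivatives appear to the first power only, no products of y terms)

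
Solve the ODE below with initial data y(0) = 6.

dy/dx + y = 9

General solution: y = 9 + Ce^(-x)
Applying y(0) = 6: C = 6 - 9 = -3
Particular solution: y = 9 - 3e^(-x)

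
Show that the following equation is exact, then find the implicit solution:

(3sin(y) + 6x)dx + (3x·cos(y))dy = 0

Verify exactness: ∂M/∂y = ∂N/∂x ✓
Find F(x,y) such that ∂F/∂x = M, ∂F/∂y = N
Solution: 3x·sin(y) + 3x² = C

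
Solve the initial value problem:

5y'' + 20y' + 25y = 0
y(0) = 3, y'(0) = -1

General solution: y = e^(-2x)(C₁cos(x) + C₂sin(x))
Complex roots r = -2 ± i
Applying ICs: C₁ = 3, C₂ = 5
Particular solution: y = e^(-2x)(3cos(x) + 5sin(x))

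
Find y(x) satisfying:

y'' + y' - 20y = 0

Characteristic equation: r² + r - 20 = 0
Roots: r = 4, -5 (distinct real)
General solution: y = C₁e^(4x) + C₂e^(-5x)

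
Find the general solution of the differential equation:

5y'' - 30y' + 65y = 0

Characteristic equation: 5r² - 30r + 65 = 0
Divide by 5: r² - 6r + 13 = 0
Roots: r = 3 ± 2i (complex conjugates)
General solution: y = e^(3x)(C₁cos(2x) + C₂sin(2x))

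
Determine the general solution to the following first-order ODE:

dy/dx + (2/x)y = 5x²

Using integrating factor method:

General solution: y = x^3 + Cx^(-2)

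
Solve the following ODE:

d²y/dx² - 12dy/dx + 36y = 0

Characteristic equation: r² - 12r + 36 = 0
Factored: (r - 6)² = 0
Repeated root: r = 6
General solution: y = (C₁ + C₂x)e^(6x)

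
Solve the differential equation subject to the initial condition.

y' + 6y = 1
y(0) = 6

General solution: y = 1/6 + Ce^(-6x)
Applying y(0) = 6: C = 6 - 1/6 = 35/6
Particular solution: y = 1/6 + (35/6)e^(-6x)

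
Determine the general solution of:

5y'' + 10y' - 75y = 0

Characteristic equation: 5r² + 10r - 75 = 0
Divide by 5: r² + 2r - 15 = 0
Roots: r = 3, -5 (distinct real)
General solution: y = C₁e^(3x) + C₂e^(-5x)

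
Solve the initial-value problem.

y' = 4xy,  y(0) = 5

General solution: y = Ce^(2x²)
Applying IC y(0) = 5:
Particular solution: y = 5e^(2x²)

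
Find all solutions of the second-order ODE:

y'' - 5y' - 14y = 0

Characteristic equation: r² - 5r - 14 = 0
Roots: r = 7, -2 (distinct real)
General solution: y = C₁e^(7x) + C₂e^(-2x)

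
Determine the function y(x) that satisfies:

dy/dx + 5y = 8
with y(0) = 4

General solution: y = 8/5 + Ce^(-5x)
Applying y(0) = 4: C = 4 - 8/5 = 12/5
Particular solution: y = 8/5 + (12/5)e^(-5x)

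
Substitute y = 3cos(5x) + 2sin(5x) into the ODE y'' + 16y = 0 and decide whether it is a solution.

Verification:
y'' = -75cos(5x) - 50sin(5x)
y'' + 16y ≠ 0 (frequency mismatch: got 25 instead of 16)

No, it is not a solution.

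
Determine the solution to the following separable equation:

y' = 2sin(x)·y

Separating variables and integrating:
ln|y| = -2cos(x) + C

General solution: y = Ce^(-2cos(x))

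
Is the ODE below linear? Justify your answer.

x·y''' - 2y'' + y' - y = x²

Yes. Linear (y and its derivatives appear to the first power only, no products of y terms)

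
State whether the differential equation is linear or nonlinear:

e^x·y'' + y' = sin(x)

Linear (y and its derivatives appear to the first power only, no products of y terms)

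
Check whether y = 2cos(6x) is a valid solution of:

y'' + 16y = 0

Verification:
y'' = -72cos(6x)
y'' + 16y ≠ 0 (frequency mismatch: got 36 instead of 16)

No, it is not a solution.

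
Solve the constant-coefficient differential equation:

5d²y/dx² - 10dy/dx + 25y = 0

Characteristic equation: 5r² - 10r + 25 = 0
Divide by 5: r² - 2r + 5 = 0
Roots: r = 1 ± 2i (complex conjugates)
General solution: y = e^x(C₁cos(2x) + C₂sin(2x))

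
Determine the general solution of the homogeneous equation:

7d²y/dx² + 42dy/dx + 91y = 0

Characteristic equation: 7r² + 42r + 91 = 0
Divide by 7: r² + 6r + 13 = 0
Roots: r = -3 ± 2i (complex conjugates)
General solution: y = e^(-3x)(C₁cos(2x) + C₂sin(2x))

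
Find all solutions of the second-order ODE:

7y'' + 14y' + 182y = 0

Characteristic equation: 7r² + 14r + 182 = 0
Divide by 7: r² + 2r + 26 = 0
Roots: r = -1 ± 5i (complex conjugates)
General solution: y = e^(-x)(C₁cos(5x) + C₂sin(5x))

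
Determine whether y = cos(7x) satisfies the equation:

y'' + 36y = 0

Verification:
y'' = -49cos(7x)
y'' + 36y ≠ 0 (frequency mismatch: got 49 instead of 36)

No, it is not a solution.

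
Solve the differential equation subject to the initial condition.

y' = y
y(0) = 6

General solution: y = Ce^x
Applying IC y(0) = 6:
Particular solution: y = 6e^x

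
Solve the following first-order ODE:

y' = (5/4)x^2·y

Separating variables and integrating:
ln|y| = 5x^3/12 + C

General solution: y = Ce^(5x^3/12)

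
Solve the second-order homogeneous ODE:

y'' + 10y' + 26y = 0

Characteristic equation: r² + 10r + 26 = 0
Roots: r = -5 ± i (complex conjugates)
General solution: y = e^(-5x)(C₁cos(x) + C₂sin(x))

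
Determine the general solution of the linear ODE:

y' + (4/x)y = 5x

Using integrating factor method:

General solution: y = (5/6)x^2 + Cx^(-4)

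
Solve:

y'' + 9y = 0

Characteristic equation: r² + 9 = 0
Roots: r = ±3i (complex conjugates)
General solution: y = C₁cos(3x) + C₂sin(3x)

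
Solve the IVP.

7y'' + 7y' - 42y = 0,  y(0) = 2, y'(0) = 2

General solution: y = C₁e^(2x) + C₂e^(-3x)
Applying ICs: C₁ = 8/5, C₂ = 2/5
Particular solution: y = (8/5)e^(2x) + (2/5)e^(-3x)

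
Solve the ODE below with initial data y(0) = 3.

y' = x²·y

General solution: y = Ce^(x³/3)
Applying IC y(0) = 3:
Particular solution: y = 3e^(x³/3)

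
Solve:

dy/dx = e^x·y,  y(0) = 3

General solution: y = Ce^(e^x)
Applying IC y(0) = 3:
Particular solution: y = 3e^(e^x - 1)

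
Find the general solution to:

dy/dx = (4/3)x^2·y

Separating variables and integrating:
ln|y| = 4x^3/9 + C

General solution: y = Ce^(4x^3/9)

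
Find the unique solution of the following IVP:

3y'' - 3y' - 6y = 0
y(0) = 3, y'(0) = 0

General solution: y = C₁e^(2x) + C₂e^(-x)
Applying ICs: C₁ = 1, C₂ = 2
Particular solution: y = e^(2x) + 2e^(-x)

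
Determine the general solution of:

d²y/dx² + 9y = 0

Characteristic equation: r² + 9 = 0
Roots: r = ±3i (complex conjugates)
General solution: y = C₁cos(3x) + C₂sin(3x)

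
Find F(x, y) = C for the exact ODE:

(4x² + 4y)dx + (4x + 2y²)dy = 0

Verify exactness: ∂M/∂y = ∂N/∂x ✓
Find F(x,y) such that ∂F/∂x = M, ∂F/∂y = N
Solution: 4x³/3 + 4xy + 2y³/3 = C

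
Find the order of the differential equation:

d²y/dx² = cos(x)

The order is 2 (highest derivative is of order 2).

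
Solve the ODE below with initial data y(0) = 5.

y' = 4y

General solution: y = Ce^(4x)
Applying IC y(0) = 5:
Particular solution: y = 5e^(4x)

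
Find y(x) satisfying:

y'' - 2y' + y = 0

Characteristic equation: r² - 2r + 1 = 0
Factored: (r - 1)² = 0
Repeated root: r = 1
General solution: y = (C₁ + C₂x)e^x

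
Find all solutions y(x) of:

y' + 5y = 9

Using integrating factor method:

General solution: y = 9/5 + Ce^(-5x)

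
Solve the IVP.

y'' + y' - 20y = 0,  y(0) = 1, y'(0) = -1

General solution: y = C₁e^(4x) + C₂e^(-5x)
Applying ICs: C₁ = 4/9, C₂ = 5/9
Particular solution: y = (4/9)e^(4x) + (5/9)e^(-5x)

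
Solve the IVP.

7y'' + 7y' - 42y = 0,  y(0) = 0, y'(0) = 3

General solution: y = C₁e^(2x) + C₂e^(-3x)
Applying ICs: C₁ = 3/5, C₂ = -3/5
Particular solution: y = (3/5)e^(2x) - (3/5)e^(-3x)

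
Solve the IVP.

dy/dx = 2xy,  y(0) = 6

General solution: y = Ce^(x²)
Applying IC y(0) = 6:
Particular solution: y = 6e^(x²)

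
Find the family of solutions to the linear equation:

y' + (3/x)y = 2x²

Using integrating factor method:

General solution: y = (1/3)x^3 + Cx^(-3)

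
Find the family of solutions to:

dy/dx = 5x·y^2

Separating variables and integrating:
-1/y = 5x^2/2 + C

General solution: y^-1 = (-5/2)x^2 + C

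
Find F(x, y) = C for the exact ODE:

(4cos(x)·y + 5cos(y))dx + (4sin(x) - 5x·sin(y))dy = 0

Verify exactness: ∂M/∂y = ∂N/∂x ✓
Find F(x,y) such that ∂F/∂x = M, ∂F/∂y = N
Solution: 4sin(x)·y + 5x·cos(y) = C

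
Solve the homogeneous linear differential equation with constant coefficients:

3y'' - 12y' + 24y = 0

Characteristic equation: 3r² - 12r + 24 = 0
Divide by 3: r² - 4r + 8 = 0
Roots: r = 2 ± 2i (complex conjugates)
General solution: y = e^(2x)(C₁cos(2x) + C₂sin(2x))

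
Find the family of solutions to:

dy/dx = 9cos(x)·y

Separating variables and integrating:
ln|y| = 9sin(x) + C

General solution: y = Ce^(9sin(x))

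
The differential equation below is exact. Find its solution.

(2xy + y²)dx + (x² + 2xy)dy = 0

Verify exactness: ∂M/∂y = ∂N/∂x ✓
Find F(x,y) such that ∂F/∂x = M, ∂F/∂y = N
Solution: x²y + xy² = C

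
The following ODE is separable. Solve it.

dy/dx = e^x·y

Separating variables and integrating:
ln|y| = e^x + C

General solution: y = Ce^(e^x)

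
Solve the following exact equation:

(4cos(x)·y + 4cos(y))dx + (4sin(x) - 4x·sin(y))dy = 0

Verify exactness: ∂M/∂y = ∂N/∂x ✓
Find F(x,y) such that ∂F/∂x = M, ∂F/∂y = N
Solution: 4sin(x)·y + 4x·cos(y) = C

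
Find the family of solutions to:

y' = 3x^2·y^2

Separating variables and integrating:
-1/y = x^3 + C

General solution: y^-1 = -x^3 + C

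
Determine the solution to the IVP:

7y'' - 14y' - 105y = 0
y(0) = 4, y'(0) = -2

General solution: y = C₁e^(5x) + C₂e^(-3x)
Applying ICs: C₁ = 5/4, C₂ = 11/4
Particular solution: y = (5/4)e^(5x) + (11/4)e^(-3x)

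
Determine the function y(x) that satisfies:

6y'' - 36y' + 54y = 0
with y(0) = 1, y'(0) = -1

General solution: y = (C₁ + C₂x)e^(3x)
Repeated root r = 3
Applying ICs: C₁ = 1, C₂ = -4
Particular solution: y = (1 - 4x)e^(3x)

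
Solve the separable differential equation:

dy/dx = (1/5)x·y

Separating variables and integrating:
ln|y| = x^2/10 + C

General solution: y = Ce^(x^2/10)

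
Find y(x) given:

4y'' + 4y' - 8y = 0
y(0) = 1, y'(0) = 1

General solution: y = C₁e^x + C₂e^(-2x)
Applying ICs: C₁ = 1, C₂ = 0
Particular solution: y = e^x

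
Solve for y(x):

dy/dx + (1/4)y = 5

Using integrating factor method:

General solution: y = 20 + Ce^(-x/4)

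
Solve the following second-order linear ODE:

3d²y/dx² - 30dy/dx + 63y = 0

Characteristic equation: 3r² - 30r + 63 = 0
Divide by 3: r² - 10r + 21 = 0
Roots: r = 3, 7 (distinct real)
General solution: y = C₁e^(3x) + C₂e^(7x)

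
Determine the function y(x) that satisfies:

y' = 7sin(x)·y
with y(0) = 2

General solution: y = Ce^(-7cos(x))
Applying IC y(0) = 2:
Particular solution: y = 2e^(7(1-cos(x)))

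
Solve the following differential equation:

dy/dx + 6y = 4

Using integrating factor method:

General solution: y = 2/3 + Ce^(-6x)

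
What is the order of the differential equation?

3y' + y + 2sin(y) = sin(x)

The order is 1 (highest derivative is of order 1).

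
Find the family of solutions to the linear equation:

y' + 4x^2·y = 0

Using integrating factor method:

General solution: y = Ce^(-4x^3/3)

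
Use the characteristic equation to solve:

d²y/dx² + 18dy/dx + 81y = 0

Characteristic equation: r² + 18r + 81 = 0
Factored: (r + 9)² = 0
Repeated root: r = -9
General solution: y = (C₁ + C₂x)e^(-9x)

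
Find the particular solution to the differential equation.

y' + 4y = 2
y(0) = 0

General solution: y = 1/2 + Ce^(-4x)
Applying y(0) = 0: C = 0 - 1/2 = -1/2
Particular solution: y = 1/2 - (1/2)e^(-4x)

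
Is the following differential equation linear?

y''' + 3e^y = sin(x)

No. Nonlinear (e^y is nonlinear in y)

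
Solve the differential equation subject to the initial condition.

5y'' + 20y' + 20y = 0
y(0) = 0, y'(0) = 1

General solution: y = (C₁ + C₂x)e^(-2x)
Repeated root r = -2
Applying ICs: C₁ = 0, C₂ = 1
Particular solution: y = xe^(-2x)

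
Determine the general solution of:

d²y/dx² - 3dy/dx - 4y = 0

Characteristic equation: r² - 3r - 4 = 0
Roots: r = 4, -1 (distinct real)
General solution: y = C₁e^(4x) + C₂e^(-x)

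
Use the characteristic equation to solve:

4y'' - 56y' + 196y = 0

Characteristic equation: 4r² - 56r + 196 = 0
Divide by 4: r² - 14r + 49 = 0
Factored: (r - 7)² = 0
Repeated root: r = 7
General solution: y = (C₁ + C₂x)e^(7x)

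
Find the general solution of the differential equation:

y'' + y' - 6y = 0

Characteristic equation: r² + r - 6 = 0
Roots: r = 2, -3 (distinct real)
General solution: y = C₁e^(2x) + C₂e^(-3x)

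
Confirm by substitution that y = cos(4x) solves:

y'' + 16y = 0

Verification:
y'' = -16cos(4x)
y'' + 16y = 0 ✓

Yes, it is a solution.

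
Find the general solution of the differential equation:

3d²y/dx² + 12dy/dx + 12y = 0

Characteristic equation: 3r² + 12r + 12 = 0
Divide by 3: r² + 4r + 4 = 0
Factored: (r + 2)² = 0
Repeated root: r = -2
General solution: y = (C₁ + C₂x)e^(-2x)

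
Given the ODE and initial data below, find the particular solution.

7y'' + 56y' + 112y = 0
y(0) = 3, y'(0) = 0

General solution: y = (C₁ + C₂x)e^(-4x)
Repeated root r = -4
Applying ICs: C₁ = 3, C₂ = 12
Particular solution: y = (3 + 12x)e^(-4x)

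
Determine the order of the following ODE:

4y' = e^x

The order is 1 (highest derivative is of order 1).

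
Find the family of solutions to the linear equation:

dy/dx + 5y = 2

Using integrating factor method:

General solution: y = 2/5 + Ce^(-5x)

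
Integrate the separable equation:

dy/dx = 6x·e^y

Separating variables and integrating:
-e^(-y) = 3x² + C

General solution: y = -ln(C - 3x²)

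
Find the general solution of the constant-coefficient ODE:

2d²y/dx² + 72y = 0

Characteristic equation: 2r² + 72 = 0
Divide by 2: r² + 36 = 0
Roots: r = ±6i (complex conjugates)
General solution: y = C₁cos(6x) + C₂sin(6x)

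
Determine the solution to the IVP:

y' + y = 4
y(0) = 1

General solution: y = 4 + Ce^(-x)
Applying y(0) = 1: C = 1 - 4 = -3
Particular solution: y = 4 - 3e^(-x)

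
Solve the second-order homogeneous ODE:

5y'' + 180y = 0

Characteristic equation: 5r² + 180 = 0
Divide by 5: r² + 36 = 0
Roots: r = ±6i (complex conjugates)
General solution: y = C₁cos(6x) + C₂sin(6x)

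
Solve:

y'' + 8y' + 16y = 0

Characteristic equation: r² + 8r + 16 = 0
Factored: (r + 4)² = 0
Repeated root: r = -4
General solution: y = (C₁ + C₂x)e^(-4x)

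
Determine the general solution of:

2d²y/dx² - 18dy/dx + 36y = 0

Characteristic equation: 2r² - 18r + 36 = 0
Divide by 2: r² - 9r + 18 = 0
Roots: r = 6, 3 (distinct real)
General solution: y = C₁e^(6x) + C₂e^(3x)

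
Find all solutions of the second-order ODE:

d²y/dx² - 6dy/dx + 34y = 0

Characteristic equation: r² - 6r + 34 = 0
Roots: r = 3 ± 5i (complex conjugates)
General solution: y = e^(3x)(C₁cos(5x) + C₂sin(5x))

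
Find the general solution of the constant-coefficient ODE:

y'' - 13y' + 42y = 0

Characteristic equation: r² - 13r + 42 = 0
Roots: r = 7, 6 (distinct real)
General solution: y = C₁e^(7x) + C₂e^(6x)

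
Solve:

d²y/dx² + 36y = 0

Characteristic equation: r² + 36 = 0
Roots: r = ±6i (complex conjugates)
General solution: y = C₁cos(6x) + C₂sin(6x)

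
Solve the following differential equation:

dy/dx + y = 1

Using integrating factor method:

General solution: y = 1 + Ce^(-x)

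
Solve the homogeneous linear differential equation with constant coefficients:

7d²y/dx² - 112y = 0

Characteristic equation: 7r² - 112 = 0
Divide by 7: r² - 16 = 0
Roots: r = 4, -4 (distinct real)
General solution: y = C₁e^(4x) + C₂e^(-4x)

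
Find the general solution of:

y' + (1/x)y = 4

Using integrating factor method:

General solution: y = 2x + C/x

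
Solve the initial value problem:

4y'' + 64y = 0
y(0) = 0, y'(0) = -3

General solution: y = C₁cos(4x) + C₂sin(4x)
Complex roots r = ±4i
Applying ICs: C₁ = 0, C₂ = -3/4
Particular solution: y = -(3/4)sin(4x)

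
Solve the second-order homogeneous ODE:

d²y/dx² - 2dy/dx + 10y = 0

Characteristic equation: r² - 2r + 10 = 0
Roots: r = 1 ± 3i (complex conjugates)
General solution: y = e^x(C₁cos(3x) + C₂sin(3x))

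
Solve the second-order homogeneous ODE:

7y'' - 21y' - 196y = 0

Characteristic equation: 7r² - 21r - 196 = 0
Divide by 7: r² - 3r - 28 = 0
Roots: r = 7, -4 (distinct real)
General solution: y = C₁e^(7x) + C₂e^(-4x)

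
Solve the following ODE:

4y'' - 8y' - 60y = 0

Characteristic equation: 4r² - 8r - 60 = 0
Divide by 4: r² - 2r - 15 = 0
Roots: r = 5, -3 (distinct real)
General solution: y = C₁e^(5x) + C₂e^(-3x)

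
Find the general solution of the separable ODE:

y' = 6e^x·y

Separating variables and integrating:
ln|y| = 6e^x + C

General solution: y = Ce^(6e^x)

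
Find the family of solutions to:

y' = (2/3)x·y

Separating variables and integrating:
ln|y| = x^2/3 + C

General solution: y = Ce^(x^2/3)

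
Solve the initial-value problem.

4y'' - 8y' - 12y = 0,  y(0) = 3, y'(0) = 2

General solution: y = C₁e^(3x) + C₂e^(-x)
Applying ICs: C₁ = 5/4, C₂ = 7/4
Particular solution: y = (5/4)e^(3x) + (7/4)e^(-x)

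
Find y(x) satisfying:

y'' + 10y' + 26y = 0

Characteristic equation: r² + 10r + 26 = 0
Roots: r = -5 ± i (complex conjugates)
General solution: y = e^(-5x)(C₁cos(x) + C₂sin(x))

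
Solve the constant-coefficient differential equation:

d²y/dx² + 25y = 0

Characteristic equation: r² + 25 = 0
Roots: r = ±5i (complex conjugates)
General solution: y = C₁cos(5x) + C₂sin(5x)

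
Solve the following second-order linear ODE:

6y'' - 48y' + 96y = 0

Characteristic equation: 6r² - 48r + 96 = 0
Divide by 6: r² - 8r + 16 = 0
Factored: (r - 4)² = 0
Repeated root: r = 4
General solution: y = (C₁ + C₂x)e^(4x)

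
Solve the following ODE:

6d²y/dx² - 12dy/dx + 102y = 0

Characteristic equation: 6r² - 12r + 102 = 0
Divide by 6: r² - 2r + 17 = 0
Roots: r = 1 ± 4i (complex conjugates)
General solution: y = e^x(C₁cos(4x) + C₂sin(4x))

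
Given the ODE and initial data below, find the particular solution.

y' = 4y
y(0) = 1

General solution: y = Ce^(4x)
Applying IC y(0) = 1:
Particular solution: y = e^(4x)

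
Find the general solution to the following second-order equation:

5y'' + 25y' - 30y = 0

Characteristic equation: 5r² + 25r - 30 = 0
Divide by 5: r² + 5r - 6 = 0
Roots: r = 1, -6 (distinct real)
General solution: y = C₁e^x + C₂e^(-6x)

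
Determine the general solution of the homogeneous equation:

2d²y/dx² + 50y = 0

Characteristic equation: 2r² + 50 = 0
Divide by 2: r² + 25 = 0
Roots: r = ±5i (complex conjugates)
General solution: y = C₁cos(5x) + C₂sin(5x)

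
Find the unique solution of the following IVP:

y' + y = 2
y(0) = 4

General solution: y = 2 + Ce^(-x)
Applying y(0) = 4: C = 4 - 2 = 2
Particular solution: y = 2 + 2e^(-x)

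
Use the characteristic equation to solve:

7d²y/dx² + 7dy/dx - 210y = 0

Characteristic equation: 7r² + 7r - 210 = 0
Divide by 7: r² + r - 30 = 0
Roots: r = 5, -6 (distinct real)
General solution: y = C₁e^(5x) + C₂e^(-6x)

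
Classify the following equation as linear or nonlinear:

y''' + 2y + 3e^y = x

Nonlinear (e^y is nonlinear in y)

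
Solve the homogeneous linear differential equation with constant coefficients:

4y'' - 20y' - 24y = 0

Characteristic equation: 4r² - 20r - 24 = 0
Divide by 4: r² - 5r - 6 = 0
Roots: r = 6, -1 (distinct real)
General solution: y = C₁e^(6x) + C₂e^(-x)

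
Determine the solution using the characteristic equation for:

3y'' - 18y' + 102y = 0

Characteristic equation: 3r² - 18r + 102 = 0
Divide by 3: r² - 6r + 34 = 0
Roots: r = 3 ± 5i (complex conjugates)
General solution: y = e^(3x)(C₁cos(5x) + C₂sin(5x))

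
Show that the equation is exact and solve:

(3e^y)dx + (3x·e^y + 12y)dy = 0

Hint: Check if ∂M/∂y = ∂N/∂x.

Verify exactness: ∂M/∂y = ∂N/∂x ✓
Find F(x,y) such that ∂F/∂x = M, ∂F/∂y = N
Solution: 3x·e^y + 6y² = C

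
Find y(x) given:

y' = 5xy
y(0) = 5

General solution: y = Ce^(5x²/2)
Applying IC y(0) = 5:
Particular solution: y = 5e^(5x²/2)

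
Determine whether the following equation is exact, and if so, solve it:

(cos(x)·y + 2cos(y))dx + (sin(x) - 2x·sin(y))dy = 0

Verify exactness: ∂M/∂y = ∂N/∂x ✓
Find F(x,y) such that ∂F/∂x = M, ∂F/∂y = N
Solution: sin(x)·y + 2x·cos(y) = C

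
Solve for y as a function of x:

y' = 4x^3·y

Separating variables and integrating:
ln|y| = x^4 + C

General solution: y = Ce^(x^4)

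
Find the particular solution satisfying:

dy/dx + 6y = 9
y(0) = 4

General solution: y = 3/2 + Ce^(-6x)
Applying y(0) = 4: C = 4 - 3/2 = 5/2
Particular solution: y = 3/2 + (5/2)e^(-6x)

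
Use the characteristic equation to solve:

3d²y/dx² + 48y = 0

Characteristic equation: 3r² + 48 = 0
Divide by 3: r² + 16 = 0
Roots: r = ±4i (complex conjugates)
General solution: y = C₁cos(4x) + C₂sin(4x)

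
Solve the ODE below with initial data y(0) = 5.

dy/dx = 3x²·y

General solution: y = Ce^(x³)
Applying IC y(0) = 5:
Particular solution: y = 5e^(x³)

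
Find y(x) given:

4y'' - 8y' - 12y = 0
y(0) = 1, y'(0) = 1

General solution: y = C₁e^(3x) + C₂e^(-x)
Applying ICs: C₁ = 1/2, C₂ = 1/2
Particular solution: y = (1/2)e^(3x) + (1/2)e^(-x)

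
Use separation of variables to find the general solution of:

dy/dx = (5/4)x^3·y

Separating variables and integrating:
ln|y| = 5x^4/16 + C

General solution: y = Ce^(5x^4/16)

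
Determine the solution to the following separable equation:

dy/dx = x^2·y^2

Separating variables and integrating:
-1/y = x^3/3 + C

General solution: y^-1 = (-1/3)x^3 + C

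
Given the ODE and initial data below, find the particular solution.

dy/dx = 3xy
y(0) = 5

General solution: y = Ce^(3x²/2)
Applying IC y(0) = 5:
Particular solution: y = 5e^(3x²/2)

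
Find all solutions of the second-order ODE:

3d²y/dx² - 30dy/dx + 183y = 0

Characteristic equation: 3r² - 30r + 183 = 0
Divide by 3: r² - 10r + 61 = 0
Roots: r = 5 ± 6i (complex conjugates)
General solution: y = e^(5x)(C₁cos(6x) + C₂sin(6x))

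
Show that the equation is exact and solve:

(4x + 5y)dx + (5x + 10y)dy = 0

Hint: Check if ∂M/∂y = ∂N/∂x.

Verify exactness: ∂M/∂y = ∂N/∂x ✓
Find F(x,y) such that ∂F/∂x = M, ∂F/∂y = N
Solution: 2x² + 5xy + 5y² = C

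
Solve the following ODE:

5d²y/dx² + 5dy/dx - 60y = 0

Characteristic equation: 5r² + 5r - 60 = 0
Divide by 5: r² + r - 12 = 0
Roots: r = 3, -4 (distinct real)
General solution: y = C₁e^(3x) + C₂e^(-4x)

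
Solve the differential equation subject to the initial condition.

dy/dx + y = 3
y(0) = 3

General solution: y = 3 + Ce^(-x)
Applying y(0) = 3: C = 3 - 3 = 0
Particular solution: y = 3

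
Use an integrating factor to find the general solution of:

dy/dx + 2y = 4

Using integrating factor method:

General solution: y = 2 + Ce^(-2x)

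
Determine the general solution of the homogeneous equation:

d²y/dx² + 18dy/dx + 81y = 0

Characteristic equation: r² + 18r + 81 = 0
Factored: (r + 9)² = 0
Repeated root: r = -9
General solution: y = (C₁ + C₂x)e^(-9x)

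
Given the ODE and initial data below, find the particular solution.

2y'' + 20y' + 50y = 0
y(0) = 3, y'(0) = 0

General solution: y = (C₁ + C₂x)e^(-5x)
Repeated root r = -5
Applying ICs: C₁ = 3, C₂ = 15
Particular solution: y = (3 + 15x)e^(-5x)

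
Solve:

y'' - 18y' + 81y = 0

Characteristic equation: r² - 18r + 81 = 0
Factored: (r - 9)² = 0
Repeated root: r = 9
General solution: y = (C₁ + C₂x)e^(9x)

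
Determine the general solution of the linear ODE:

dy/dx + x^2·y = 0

Using integrating factor method:

General solution: y = Ce^(-x^3/3)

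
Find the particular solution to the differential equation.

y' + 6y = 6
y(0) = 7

General solution: y = 1 + Ce^(-6x)
Applying y(0) = 7: C = 7 - 1 = 6
Particular solution: y = 1 + 6e^(-6x)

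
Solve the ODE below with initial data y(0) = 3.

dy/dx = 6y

General solution: y = Ce^(6x)
Applying IC y(0) = 3:
Particular solution: y = 3e^(6x)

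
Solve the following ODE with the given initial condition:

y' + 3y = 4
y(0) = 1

General solution: y = 4/3 + Ce^(-3x)
Applying y(0) = 1: C = 1 - 4/3 = -1/3
Particular solution: y = 4/3 - (1/3)e^(-3x)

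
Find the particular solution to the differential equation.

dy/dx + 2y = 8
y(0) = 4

General solution: y = 4 + Ce^(-2x)
Applying y(0) = 4: C = 4 - 4 = 0
Particular solution: y = 4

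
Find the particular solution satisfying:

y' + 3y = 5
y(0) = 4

General solution: y = 5/3 + Ce^(-3x)
Applying y(0) = 4: C = 4 - 5/3 = 7/3
Particular solution: y = 5/3 + (7/3)e^(-3x)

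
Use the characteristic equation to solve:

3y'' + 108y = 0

Characteristic equation: 3r² + 108 = 0
Divide by 3: r² + 36 = 0
Roots: r = ±6i (complex conjugates)
General solution: y = C₁cos(6x) + C₂sin(6x)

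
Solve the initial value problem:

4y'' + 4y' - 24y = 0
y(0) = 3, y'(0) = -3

General solution: y = C₁e^(2x) + C₂e^(-3x)
Applying ICs: C₁ = 6/5, C₂ = 9/5
Particular solution: y = (6/5)e^(2x) + (9/5)e^(-3x)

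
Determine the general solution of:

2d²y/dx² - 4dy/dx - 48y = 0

Characteristic equation: 2r² - 4r - 48 = 0
Divide by 2: r² - 2r - 24 = 0
Roots: r = 6, -4 (distinct real)
General solution: y = C₁e^(6x) + C₂e^(-4x)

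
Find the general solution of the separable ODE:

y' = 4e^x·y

Separating variables and integrating:
ln|y| = 4e^x + C

General solution: y = Ce^(4e^x)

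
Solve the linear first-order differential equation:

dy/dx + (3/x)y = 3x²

Using integrating factor method:

General solution: y = (1/2)x^3 + Cx^(-3)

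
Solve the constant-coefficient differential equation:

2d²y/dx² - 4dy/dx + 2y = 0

Characteristic equation: 2r² - 4r + 2 = 0
Divide by 2: r² - 2r + 1 = 0
Factored: (r - 1)² = 0
Repeated root: r = 1
General solution: y = (C₁ + C₂x)e^x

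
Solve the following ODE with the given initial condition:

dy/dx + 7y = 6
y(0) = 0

General solution: y = 6/7 + Ce^(-7x)
Applying y(0) = 0: C = 0 - 6/7 = -6/7
Particular solution: y = 6/7 - (6/7)e^(-7x)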